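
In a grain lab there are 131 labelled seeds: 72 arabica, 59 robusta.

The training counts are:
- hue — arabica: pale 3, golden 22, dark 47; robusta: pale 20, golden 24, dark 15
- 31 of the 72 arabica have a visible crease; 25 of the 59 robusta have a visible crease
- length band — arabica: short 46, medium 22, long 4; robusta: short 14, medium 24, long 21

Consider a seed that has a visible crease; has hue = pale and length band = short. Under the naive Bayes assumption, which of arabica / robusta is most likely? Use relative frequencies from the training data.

arabica: (72/131) × (3/72) × (31/72) × (46/72) ≈ 0.00629948
robusta: (59/131) × (20/59) × (25/59) × (14/59) ≈ 0.0153505
Highest score → robusta.

robusta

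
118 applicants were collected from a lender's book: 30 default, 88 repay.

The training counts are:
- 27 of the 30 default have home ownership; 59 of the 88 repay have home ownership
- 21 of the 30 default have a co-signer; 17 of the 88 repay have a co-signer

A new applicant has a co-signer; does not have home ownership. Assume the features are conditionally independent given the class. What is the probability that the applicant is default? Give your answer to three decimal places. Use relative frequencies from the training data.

default: (30/118) × (3/30) × (21/30) ≈ 0.0177966
repay: (88/118) × (29/88) × (17/88) ≈ 0.0474769
P(default | x) = 0.0177966 / 0.0652735 ≈ 0.273

0.273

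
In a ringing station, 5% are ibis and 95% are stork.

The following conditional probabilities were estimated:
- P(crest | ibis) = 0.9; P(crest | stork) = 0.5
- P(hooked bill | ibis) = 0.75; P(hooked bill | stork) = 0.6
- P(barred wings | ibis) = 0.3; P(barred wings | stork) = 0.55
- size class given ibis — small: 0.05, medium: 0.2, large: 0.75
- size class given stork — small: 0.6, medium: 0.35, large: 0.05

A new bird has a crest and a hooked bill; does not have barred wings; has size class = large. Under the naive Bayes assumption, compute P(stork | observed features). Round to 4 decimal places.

ibis: 0.05 × 0.9 × 0.75 × (1−0.3) × 0.75 = 0.01771875
stork: 0.95 × 0.5 × 0.6 × (1−0.55) × 0.05 = 0.0064125
P(stork | x) = 0.0064125 / 0.02413125 ≈ 0.2657

0.2657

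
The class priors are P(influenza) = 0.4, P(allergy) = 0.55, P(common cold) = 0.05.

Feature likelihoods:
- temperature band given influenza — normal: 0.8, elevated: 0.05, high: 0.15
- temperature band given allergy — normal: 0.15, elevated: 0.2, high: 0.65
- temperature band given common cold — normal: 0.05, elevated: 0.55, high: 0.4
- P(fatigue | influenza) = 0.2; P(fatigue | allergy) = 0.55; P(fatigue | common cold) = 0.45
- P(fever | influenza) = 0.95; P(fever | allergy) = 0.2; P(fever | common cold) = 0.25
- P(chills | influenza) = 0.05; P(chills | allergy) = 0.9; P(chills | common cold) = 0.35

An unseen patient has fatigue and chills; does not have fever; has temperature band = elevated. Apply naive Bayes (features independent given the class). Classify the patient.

allergy

influenza: 0.4 × 0.05 × 0.2 × (1−0.95) × 0.05 = 0.00001
allergy: 0.55 × 0.2 × 0.55 × (1−0.2) × 0.9 = 0.04356
common cold: 0.05 × 0.55 × 0.45 × (1−0.25) × 0.35 = 0.0032484375
Highest score → allergy.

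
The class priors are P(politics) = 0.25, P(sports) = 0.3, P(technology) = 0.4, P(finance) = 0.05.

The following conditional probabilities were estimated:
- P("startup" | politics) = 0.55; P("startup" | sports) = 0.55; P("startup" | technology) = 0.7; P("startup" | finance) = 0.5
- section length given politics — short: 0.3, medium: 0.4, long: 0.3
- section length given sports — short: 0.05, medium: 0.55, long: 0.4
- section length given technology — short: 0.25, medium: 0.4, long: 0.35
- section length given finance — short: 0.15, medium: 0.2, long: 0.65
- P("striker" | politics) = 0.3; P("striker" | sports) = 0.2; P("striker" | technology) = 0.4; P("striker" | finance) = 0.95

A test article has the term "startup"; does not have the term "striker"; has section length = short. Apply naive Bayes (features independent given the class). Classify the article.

politics: 0.25 × 0.55 × 0.3 × (1−0.3) = 0.028875
sports: 0.3 × 0.55 × 0.05 × (1−0.2) = 0.0066
technology: 0.4 × 0.7 × 0.25 × (1−0.4) = 0.042
finance: 0.05 × 0.5 × 0.15 × (1−0.95) = 0.0001875
Highest score → technology.

technology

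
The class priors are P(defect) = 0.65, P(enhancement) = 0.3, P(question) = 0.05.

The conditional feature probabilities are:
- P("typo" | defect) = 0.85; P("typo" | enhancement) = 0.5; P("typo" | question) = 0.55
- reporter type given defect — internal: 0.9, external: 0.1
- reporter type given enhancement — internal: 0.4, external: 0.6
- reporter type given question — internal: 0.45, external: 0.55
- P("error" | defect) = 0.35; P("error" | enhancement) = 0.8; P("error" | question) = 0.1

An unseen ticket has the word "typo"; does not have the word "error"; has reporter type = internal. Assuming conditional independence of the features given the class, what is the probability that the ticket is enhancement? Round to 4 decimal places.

0.0346

defect: 0.65 × 0.85 × 0.9 × (1−0.35) = 0.3232125
enhancement: 0.3 × 0.5 × 0.4 × (1−0.8) = 0.012
question: 0.05 × 0.55 × 0.45 × (1−0.1) = 0.0111375
P(enhancement | x) = 0.012 / 0.34635 ≈ 0.0346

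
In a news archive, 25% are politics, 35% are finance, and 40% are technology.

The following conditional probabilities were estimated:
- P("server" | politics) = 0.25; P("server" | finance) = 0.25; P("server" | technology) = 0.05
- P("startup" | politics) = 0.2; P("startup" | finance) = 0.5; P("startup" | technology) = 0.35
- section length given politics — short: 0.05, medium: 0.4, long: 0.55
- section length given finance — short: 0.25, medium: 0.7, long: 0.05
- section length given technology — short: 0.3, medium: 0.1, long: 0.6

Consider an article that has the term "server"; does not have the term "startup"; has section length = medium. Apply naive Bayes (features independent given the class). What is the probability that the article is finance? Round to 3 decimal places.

0.590

politics: 0.25 × 0.25 × (1−0.2) × 0.4 = 0.02
finance: 0.35 × 0.25 × (1−0.5) × 0.7 = 0.030625
technology: 0.4 × 0.05 × (1−0.35) × 0.1 = 0.0013
P(finance | x) = 0.030625 / 0.051925 ≈ 0.590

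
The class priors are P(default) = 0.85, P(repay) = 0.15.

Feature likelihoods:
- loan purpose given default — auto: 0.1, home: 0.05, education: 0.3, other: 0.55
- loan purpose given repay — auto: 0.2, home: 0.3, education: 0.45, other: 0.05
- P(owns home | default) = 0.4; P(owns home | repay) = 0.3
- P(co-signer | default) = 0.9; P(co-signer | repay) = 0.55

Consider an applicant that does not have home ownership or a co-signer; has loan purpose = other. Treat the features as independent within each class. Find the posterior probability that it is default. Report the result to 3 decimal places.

default: 0.85 × 0.55 × (1−0.4) × (1−0.9) = 0.02805
repay: 0.15 × 0.05 × (1−0.3) × (1−0.55) = 0.0023625
P(default | x) = 0.02805 / 0.0304125 ≈ 0.922

0.922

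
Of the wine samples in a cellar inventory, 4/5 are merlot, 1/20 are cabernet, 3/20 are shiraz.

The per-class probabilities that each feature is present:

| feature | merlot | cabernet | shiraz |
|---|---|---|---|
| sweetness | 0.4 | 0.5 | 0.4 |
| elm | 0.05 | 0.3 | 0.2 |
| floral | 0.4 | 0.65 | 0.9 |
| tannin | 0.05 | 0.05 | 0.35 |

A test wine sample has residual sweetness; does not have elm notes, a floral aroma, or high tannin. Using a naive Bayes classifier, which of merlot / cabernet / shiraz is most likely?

merlot: 0.8 × 0.4 × (1−0.05) × (1−0.4) × (1−0.05) = 0.17328
cabernet: 0.05 × 0.5 × (1−0.3) × (1−0.65) × (1−0.05) = 0.00581875
shiraz: 0.15 × 0.4 × (1−0.2) × (1−0.9) × (1−0.35) = 0.00312
Highest score → merlot.

merlot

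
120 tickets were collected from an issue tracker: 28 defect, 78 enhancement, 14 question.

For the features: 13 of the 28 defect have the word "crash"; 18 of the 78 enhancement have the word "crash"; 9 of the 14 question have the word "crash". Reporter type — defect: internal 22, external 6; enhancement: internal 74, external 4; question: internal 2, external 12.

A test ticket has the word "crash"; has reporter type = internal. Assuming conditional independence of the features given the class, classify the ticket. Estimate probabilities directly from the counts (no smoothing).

defect: (28/120) × (13/28) × (22/28) ≈ 0.085119
enhancement: (78/120) × (18/78) × (74/78) ≈ 0.142308
question: (14/120) × (9/14) × (2/14) ≈ 0.0107143
Highest score → enhancement.

enhancement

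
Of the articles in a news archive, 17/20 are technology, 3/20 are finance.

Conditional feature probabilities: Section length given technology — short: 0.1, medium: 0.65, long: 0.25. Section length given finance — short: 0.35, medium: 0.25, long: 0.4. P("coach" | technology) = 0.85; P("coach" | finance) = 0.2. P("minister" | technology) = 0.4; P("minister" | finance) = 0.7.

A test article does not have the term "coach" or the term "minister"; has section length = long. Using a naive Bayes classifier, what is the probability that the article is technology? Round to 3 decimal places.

0.570

technology: 0.85 × 0.25 × (1−0.85) × (1−0.4) = 0.019125
finance: 0.15 × 0.4 × (1−0.2) × (1−0.7) = 0.0144
P(technology | x) = 0.019125 / 0.033525 ≈ 0.570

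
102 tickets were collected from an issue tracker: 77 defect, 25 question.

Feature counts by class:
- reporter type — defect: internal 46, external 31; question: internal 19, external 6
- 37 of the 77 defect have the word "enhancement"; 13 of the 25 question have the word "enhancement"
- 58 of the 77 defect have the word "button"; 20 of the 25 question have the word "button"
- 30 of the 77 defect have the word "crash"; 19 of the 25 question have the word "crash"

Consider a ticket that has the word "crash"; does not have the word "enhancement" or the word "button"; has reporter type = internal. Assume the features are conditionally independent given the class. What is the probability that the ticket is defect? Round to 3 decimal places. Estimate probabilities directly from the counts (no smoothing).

0.624

defect: (77/102) × (46/77) × (40/77) × (19/77) × (30/77) ≈ 0.0225227
question: (25/102) × (19/25) × (12/25) × (5/25) × (19/25) ≈ 0.0135906
P(defect | x) = 0.0225227 / 0.0361133 ≈ 0.624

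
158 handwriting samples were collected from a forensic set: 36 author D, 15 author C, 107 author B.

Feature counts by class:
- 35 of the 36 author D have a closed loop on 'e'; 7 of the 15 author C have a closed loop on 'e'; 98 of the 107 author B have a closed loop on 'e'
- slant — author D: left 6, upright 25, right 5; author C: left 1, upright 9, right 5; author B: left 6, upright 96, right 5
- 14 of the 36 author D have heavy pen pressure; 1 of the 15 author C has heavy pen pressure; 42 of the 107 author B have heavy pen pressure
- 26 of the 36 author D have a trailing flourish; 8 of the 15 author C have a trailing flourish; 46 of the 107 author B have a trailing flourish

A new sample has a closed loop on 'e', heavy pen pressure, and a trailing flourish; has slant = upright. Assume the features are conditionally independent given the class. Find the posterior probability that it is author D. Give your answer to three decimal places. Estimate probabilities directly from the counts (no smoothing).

author D: (36/158) × (35/36) × (25/36) × (14/36) × (26/36) ≈ 0.0432061
author C: (15/158) × (7/15) × (9/15) × (1/15) × (8/15) ≈ 0.000945148
author B: (107/158) × (98/107) × (96/107) × (42/107) × (46/107) ≈ 0.0939066
P(author D | x) = 0.0432061 / 0.138057848 ≈ 0.313

0.313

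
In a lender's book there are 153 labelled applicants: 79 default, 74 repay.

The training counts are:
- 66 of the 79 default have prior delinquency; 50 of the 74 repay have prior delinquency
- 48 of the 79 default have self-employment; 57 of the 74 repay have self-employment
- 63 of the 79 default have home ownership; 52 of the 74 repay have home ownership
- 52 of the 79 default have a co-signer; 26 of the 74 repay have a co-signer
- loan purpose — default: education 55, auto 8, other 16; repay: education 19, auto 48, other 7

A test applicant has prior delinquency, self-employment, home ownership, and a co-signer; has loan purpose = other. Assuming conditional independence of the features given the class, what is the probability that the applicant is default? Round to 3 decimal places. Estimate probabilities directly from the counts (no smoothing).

0.826

default: (79/153) × (66/79) × (48/79) × (63/79) × (52/79) × (16/79) ≈ 0.0278644
repay: (74/153) × (50/74) × (57/74) × (52/74) × (26/74) × (7/74) ≈ 0.00587897
P(default | x) = 0.0278644 / 0.03374337 ≈ 0.826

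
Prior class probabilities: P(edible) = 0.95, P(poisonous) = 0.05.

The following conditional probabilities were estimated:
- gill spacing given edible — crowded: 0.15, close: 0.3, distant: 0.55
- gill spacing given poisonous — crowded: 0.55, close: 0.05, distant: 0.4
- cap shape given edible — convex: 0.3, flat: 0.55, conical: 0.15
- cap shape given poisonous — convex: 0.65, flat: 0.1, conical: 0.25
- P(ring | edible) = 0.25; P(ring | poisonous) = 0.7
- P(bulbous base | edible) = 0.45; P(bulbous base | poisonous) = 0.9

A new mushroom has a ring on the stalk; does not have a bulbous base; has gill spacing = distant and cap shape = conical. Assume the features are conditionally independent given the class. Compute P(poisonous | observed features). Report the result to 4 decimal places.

0.0315

edible: 0.95 × 0.55 × 0.15 × 0.25 × (1−0.45) = 0.0107765625
poisonous: 0.05 × 0.4 × 0.25 × 0.7 × (1−0.9) = 0.00035
P(poisonous | x) = 0.00035 / 0.0111265625 ≈ 0.0315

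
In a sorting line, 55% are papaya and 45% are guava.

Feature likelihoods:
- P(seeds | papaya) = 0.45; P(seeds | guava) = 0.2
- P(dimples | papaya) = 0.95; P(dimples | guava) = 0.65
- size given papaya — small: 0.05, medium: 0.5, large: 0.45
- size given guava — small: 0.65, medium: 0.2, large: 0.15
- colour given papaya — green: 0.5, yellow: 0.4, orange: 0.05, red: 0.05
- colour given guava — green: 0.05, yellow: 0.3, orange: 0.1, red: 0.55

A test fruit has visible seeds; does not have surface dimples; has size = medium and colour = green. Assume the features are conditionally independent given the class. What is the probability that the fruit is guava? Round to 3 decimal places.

0.092

papaya: 0.55 × 0.45 × (1−0.95) × 0.5 × 0.5 = 0.00309375
guava: 0.45 × 0.2 × (1−0.65) × 0.2 × 0.05 = 0.000315
P(guava | x) = 0.000315 / 0.00340875 ≈ 0.092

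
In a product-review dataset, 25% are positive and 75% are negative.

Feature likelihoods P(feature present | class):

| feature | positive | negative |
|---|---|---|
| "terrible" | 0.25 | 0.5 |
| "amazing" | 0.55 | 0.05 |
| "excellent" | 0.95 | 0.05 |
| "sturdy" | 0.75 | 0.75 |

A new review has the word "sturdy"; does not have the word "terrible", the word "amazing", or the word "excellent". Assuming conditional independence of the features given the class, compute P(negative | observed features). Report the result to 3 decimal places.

positive: 0.25 × (1−0.25) × (1−0.55) × (1−0.95) × 0.75 = 0.0031640625
negative: 0.75 × (1−0.5) × (1−0.05) × (1−0.05) × 0.75 = 0.253828125
P(negative | x) = 0.253828125 / 0.2569921875 ≈ 0.988

0.988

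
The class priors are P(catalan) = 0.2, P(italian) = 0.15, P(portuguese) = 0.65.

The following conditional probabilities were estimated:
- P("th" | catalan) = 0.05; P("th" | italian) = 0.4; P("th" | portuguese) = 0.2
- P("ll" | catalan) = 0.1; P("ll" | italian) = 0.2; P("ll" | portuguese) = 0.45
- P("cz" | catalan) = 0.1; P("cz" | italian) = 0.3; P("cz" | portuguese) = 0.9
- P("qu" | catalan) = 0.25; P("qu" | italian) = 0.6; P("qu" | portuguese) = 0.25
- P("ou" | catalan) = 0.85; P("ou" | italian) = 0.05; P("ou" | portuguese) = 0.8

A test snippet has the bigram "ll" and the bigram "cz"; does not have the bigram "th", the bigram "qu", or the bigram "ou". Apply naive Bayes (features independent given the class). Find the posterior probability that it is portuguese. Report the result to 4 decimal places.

0.9331

catalan: 0.2 × (1−0.05) × 0.1 × 0.1 × (1−0.25) × (1−0.85) = 0.00021375
italian: 0.15 × (1−0.4) × 0.2 × 0.3 × (1−0.6) × (1−0.05) = 0.002052
portuguese: 0.65 × (1−0.2) × 0.45 × 0.9 × (1−0.25) × (1−0.8) = 0.03159
P(portuguese | x) = 0.03159 / 0.03385575 ≈ 0.9331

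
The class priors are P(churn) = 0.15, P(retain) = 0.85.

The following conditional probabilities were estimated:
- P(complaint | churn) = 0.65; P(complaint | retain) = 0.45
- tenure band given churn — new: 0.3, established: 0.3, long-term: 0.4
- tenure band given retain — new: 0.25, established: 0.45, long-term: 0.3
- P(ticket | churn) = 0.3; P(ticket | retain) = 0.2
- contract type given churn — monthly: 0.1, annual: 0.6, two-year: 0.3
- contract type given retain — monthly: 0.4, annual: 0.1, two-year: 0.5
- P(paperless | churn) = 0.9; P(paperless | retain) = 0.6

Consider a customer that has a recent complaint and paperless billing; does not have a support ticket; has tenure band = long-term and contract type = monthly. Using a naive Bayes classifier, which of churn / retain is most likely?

churn: 0.15 × 0.65 × 0.4 × (1−0.3) × 0.1 × 0.9 = 0.002457
retain: 0.85 × 0.45 × 0.3 × (1−0.2) × 0.4 × 0.6 = 0.022032
Highest score → retain.

retain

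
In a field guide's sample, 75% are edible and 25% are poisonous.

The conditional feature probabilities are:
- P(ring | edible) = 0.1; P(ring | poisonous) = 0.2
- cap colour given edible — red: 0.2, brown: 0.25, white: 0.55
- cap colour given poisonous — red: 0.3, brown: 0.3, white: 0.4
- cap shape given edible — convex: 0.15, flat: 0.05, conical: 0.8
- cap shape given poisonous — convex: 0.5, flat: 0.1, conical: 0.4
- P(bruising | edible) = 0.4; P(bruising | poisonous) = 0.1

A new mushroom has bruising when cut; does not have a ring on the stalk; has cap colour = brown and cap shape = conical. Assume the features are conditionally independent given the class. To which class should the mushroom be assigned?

edible: 0.75 × (1−0.1) × 0.25 × 0.8 × 0.4 = 0.054
poisonous: 0.25 × (1−0.2) × 0.3 × 0.4 × 0.1 = 0.0024
Highest score → edible.

edible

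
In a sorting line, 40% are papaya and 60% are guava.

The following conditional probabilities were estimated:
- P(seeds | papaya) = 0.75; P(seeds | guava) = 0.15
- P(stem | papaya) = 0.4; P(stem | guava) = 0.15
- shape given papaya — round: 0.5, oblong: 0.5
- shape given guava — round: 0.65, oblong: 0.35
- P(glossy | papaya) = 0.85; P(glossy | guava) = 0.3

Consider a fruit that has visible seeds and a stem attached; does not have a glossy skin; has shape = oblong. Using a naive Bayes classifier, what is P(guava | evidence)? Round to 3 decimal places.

0.269

papaya: 0.4 × 0.75 × 0.4 × 0.5 × (1−0.85) = 0.009
guava: 0.6 × 0.15 × 0.15 × 0.35 × (1−0.3) = 0.0033075
P(guava | x) = 0.0033075 / 0.0123075 ≈ 0.269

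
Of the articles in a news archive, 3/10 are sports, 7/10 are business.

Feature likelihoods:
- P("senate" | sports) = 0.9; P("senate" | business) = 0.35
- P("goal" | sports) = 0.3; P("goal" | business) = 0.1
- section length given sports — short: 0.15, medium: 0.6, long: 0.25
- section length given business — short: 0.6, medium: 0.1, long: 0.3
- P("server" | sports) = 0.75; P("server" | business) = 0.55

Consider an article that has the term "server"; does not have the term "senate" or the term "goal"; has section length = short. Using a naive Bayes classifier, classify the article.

sports: 0.3 × (1−0.9) × (1−0.3) × 0.15 × 0.75 = 0.0023625
business: 0.7 × (1−0.35) × (1−0.1) × 0.6 × 0.55 = 0.135135
Highest score → business.

business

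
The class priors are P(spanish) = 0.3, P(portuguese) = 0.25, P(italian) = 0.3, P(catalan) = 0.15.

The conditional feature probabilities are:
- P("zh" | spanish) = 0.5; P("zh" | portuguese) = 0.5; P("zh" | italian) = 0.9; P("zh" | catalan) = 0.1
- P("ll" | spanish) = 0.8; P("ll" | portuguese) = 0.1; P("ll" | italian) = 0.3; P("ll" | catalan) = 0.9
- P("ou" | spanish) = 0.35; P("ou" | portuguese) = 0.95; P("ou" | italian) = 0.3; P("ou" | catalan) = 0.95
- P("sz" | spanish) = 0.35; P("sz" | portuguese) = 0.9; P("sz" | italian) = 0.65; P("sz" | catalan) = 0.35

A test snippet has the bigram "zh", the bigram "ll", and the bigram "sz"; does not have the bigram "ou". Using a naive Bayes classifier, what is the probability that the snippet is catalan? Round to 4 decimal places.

0.0036

spanish: 0.3 × 0.5 × 0.8 × (1−0.35) × 0.35 = 0.0273
portuguese: 0.25 × 0.5 × 0.1 × (1−0.95) × 0.9 = 0.0005625
italian: 0.3 × 0.9 × 0.3 × (1−0.3) × 0.65 = 0.036855
catalan: 0.15 × 0.1 × 0.9 × (1−0.95) × 0.35 = 0.00023625
P(catalan | x) = 0.00023625 / 0.06495375 ≈ 0.0036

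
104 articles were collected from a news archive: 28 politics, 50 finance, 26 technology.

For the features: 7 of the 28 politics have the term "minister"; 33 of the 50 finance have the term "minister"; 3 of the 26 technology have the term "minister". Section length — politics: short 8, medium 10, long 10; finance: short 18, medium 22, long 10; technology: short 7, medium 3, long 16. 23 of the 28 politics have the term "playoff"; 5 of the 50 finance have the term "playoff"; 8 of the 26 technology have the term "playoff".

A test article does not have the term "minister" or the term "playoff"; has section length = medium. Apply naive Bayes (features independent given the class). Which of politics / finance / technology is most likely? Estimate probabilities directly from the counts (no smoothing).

finance

politics: (28/104) × (21/28) × (10/28) × (5/28) ≈ 0.0128777
finance: (50/104) × (17/50) × (22/50) × (45/50) ≈ 0.0647308
technology: (26/104) × (23/26) × (3/26) × (18/26) ≈ 0.0176661
Highest score → finance.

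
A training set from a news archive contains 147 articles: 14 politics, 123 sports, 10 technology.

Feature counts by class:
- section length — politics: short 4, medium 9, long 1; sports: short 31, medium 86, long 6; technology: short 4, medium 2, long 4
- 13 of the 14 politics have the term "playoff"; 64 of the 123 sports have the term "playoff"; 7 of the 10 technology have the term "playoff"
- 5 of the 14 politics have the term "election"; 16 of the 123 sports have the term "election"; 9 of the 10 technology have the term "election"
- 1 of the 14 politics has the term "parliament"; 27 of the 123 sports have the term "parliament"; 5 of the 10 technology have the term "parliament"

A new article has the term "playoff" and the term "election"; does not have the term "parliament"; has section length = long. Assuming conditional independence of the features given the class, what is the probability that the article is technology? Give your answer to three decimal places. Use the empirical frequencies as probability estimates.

0.668

politics: (14/147) × (1/14) × (13/14) × (5/14) × (13/14) ≈ 0.00209486
sports: (123/147) × (6/123) × (64/123) × (16/123) × (96/123) ≈ 0.0021562
technology: (10/147) × (4/10) × (7/10) × (9/10) × (5/10) ≈ 0.00857143
P(technology | x) = 0.00857143 / 0.01282249 ≈ 0.668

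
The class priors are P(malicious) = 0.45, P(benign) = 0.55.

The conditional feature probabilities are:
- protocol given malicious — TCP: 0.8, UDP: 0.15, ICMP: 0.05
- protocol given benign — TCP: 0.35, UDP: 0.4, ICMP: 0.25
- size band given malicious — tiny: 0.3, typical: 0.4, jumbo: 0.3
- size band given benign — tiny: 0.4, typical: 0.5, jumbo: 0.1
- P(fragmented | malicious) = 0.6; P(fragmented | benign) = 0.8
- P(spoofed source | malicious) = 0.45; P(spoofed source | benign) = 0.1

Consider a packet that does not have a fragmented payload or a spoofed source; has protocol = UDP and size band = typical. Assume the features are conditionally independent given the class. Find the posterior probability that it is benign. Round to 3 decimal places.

malicious: 0.45 × 0.15 × 0.4 × (1−0.6) × (1−0.45) = 0.00594
benign: 0.55 × 0.4 × 0.5 × (1−0.8) × (1−0.1) = 0.0198
P(benign | x) = 0.0198 / 0.02574 ≈ 0.769

0.769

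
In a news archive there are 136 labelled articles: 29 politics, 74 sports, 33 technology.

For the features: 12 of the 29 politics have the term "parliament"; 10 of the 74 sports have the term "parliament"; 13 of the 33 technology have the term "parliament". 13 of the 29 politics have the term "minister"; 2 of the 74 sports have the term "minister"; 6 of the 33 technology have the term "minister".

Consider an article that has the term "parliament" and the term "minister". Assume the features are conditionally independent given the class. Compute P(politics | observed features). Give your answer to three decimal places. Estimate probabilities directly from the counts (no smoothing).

0.671

politics: (29/136) × (12/29) × (13/29) ≈ 0.0395538
sports: (74/136) × (10/74) × (2/74) ≈ 0.00198728
technology: (33/136) × (13/33) × (6/33) ≈ 0.0173797
P(politics | x) = 0.0395538 / 0.05892078 ≈ 0.671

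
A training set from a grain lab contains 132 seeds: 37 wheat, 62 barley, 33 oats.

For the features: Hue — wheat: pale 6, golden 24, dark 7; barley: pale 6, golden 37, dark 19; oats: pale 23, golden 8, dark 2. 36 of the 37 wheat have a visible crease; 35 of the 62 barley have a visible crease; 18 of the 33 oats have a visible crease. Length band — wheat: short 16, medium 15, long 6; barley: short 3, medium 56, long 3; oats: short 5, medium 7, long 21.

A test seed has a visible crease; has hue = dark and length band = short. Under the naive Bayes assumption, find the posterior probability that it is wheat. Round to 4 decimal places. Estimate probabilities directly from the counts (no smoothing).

0.8115

wheat: (37/132) × (7/37) × (36/37) × (16/37) ≈ 0.0223122
barley: (62/132) × (19/62) × (35/62) × (3/62) ≈ 0.00393175
oats: (33/132) × (2/33) × (18/33) × (5/33) ≈ 0.00125219
P(wheat | x) = 0.0223122 / 0.02749614 ≈ 0.8115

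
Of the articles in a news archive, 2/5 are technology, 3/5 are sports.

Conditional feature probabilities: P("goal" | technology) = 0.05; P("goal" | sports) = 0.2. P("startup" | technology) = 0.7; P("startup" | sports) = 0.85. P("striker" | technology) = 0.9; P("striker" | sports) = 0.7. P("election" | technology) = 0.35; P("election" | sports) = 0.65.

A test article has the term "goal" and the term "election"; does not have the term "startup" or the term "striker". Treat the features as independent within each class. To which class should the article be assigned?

sports

technology: 0.4 × 0.05 × (1−0.7) × (1−0.9) × 0.35 = 0.00021
sports: 0.6 × 0.2 × (1−0.85) × (1−0.7) × 0.65 = 0.00351
Highest score → sports.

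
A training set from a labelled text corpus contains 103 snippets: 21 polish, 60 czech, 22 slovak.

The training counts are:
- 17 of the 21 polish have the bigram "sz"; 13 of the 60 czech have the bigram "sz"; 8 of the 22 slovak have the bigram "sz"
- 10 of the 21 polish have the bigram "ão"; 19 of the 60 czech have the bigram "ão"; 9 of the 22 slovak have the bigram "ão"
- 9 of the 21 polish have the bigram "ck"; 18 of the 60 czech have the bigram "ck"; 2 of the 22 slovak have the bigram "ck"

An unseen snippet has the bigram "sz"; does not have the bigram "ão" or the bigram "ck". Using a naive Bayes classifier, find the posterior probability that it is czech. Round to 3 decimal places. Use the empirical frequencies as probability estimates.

0.399

polish: (21/103) × (17/21) × (11/21) × (12/21) ≈ 0.0494023
czech: (60/103) × (13/60) × (41/60) × (42/60) ≈ 0.0603722
slovak: (22/103) × (8/22) × (13/22) × (20/22) ≈ 0.0417235
P(czech | x) = 0.0603722 / 0.151498 ≈ 0.399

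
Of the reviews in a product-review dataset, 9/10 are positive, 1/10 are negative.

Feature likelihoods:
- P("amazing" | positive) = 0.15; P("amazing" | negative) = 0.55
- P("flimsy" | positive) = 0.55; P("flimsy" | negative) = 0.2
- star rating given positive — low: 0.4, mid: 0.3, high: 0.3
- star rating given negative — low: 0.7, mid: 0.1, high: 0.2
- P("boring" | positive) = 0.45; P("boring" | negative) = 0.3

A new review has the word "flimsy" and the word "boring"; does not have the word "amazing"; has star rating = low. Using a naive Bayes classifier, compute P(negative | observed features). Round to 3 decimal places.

0.024

positive: 0.9 × (1−0.15) × 0.55 × 0.4 × 0.45 = 0.075735
negative: 0.1 × (1−0.55) × 0.2 × 0.7 × 0.3 = 0.00189
P(negative | x) = 0.00189 / 0.077625 ≈ 0.024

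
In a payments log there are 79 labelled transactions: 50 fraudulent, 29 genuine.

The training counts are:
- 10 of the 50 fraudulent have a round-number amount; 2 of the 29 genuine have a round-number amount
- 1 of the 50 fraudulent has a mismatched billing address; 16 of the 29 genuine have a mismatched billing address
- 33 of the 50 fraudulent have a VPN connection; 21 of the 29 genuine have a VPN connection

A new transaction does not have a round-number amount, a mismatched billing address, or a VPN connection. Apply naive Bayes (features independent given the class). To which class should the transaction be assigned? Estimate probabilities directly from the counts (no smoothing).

fraudulent: (50/79) × (40/50) × (49/50) × (17/50) ≈ 0.168709
genuine: (29/79) × (27/29) × (13/29) × (8/29) ≈ 0.0422643
Highest score → fraudulent.

fraudulent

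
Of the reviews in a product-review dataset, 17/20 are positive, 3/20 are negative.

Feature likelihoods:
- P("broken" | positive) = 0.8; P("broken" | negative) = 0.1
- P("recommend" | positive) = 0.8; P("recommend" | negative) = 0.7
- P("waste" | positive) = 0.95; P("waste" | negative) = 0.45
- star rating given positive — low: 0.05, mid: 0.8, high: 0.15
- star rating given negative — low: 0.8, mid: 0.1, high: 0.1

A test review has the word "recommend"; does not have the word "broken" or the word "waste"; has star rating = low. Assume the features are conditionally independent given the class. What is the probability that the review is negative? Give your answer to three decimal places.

0.992

positive: 0.85 × (1−0.8) × 0.8 × (1−0.95) × 0.05 = 0.00034
negative: 0.15 × (1−0.1) × 0.7 × (1−0.45) × 0.8 = 0.04158
P(negative | x) = 0.04158 / 0.04192 ≈ 0.992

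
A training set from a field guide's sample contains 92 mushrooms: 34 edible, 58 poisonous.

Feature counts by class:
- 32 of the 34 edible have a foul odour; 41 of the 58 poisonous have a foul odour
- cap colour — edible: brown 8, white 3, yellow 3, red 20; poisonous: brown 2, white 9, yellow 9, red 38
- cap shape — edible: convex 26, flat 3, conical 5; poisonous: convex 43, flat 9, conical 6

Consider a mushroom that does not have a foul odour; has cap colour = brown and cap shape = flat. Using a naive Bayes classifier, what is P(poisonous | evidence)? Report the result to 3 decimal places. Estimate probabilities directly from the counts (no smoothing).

edible: (34/92) × (2/34) × (8/34) × (3/34) ≈ 0.000451331
poisonous: (58/92) × (17/58) × (2/58) × (9/58) ≈ 0.00098873
P(poisonous | x) = 0.00098873 / 0.001440061 ≈ 0.687

0.687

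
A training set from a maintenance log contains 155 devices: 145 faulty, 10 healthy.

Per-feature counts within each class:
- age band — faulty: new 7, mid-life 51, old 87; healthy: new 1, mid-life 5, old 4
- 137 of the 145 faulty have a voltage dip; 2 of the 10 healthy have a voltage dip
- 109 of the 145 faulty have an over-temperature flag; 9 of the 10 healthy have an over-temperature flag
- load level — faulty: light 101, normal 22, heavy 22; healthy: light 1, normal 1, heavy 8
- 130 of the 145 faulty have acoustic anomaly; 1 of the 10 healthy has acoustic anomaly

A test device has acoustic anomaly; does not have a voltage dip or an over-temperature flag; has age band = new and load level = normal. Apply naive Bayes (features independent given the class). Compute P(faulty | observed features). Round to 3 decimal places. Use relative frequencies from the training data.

0.942

faulty: (145/155) × (7/145) × (8/145) × (36/145) × (22/145) × (130/145) ≈ 0.0000841498
healthy: (10/155) × (1/10) × (8/10) × (1/10) × (1/10) × (1/10) ≈ 0.00000516129
P(faulty | x) = 0.0000841498 / 0.00008931109 ≈ 0.942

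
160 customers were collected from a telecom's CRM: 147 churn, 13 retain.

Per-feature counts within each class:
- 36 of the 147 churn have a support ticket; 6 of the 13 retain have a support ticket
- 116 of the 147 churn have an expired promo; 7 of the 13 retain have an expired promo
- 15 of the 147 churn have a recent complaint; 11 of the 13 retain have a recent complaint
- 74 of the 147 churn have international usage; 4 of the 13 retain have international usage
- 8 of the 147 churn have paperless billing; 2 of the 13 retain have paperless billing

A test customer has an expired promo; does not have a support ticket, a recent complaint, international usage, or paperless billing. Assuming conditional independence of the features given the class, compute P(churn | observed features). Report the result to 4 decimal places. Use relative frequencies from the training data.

0.9909

churn: (147/160) × (111/147) × (116/147) × (132/147) × (73/147) × (139/147) ≈ 0.230836
retain: (13/160) × (7/13) × (7/13) × (2/13) × (9/13) × (11/13) ≈ 0.00212309
P(churn | x) = 0.230836 / 0.23295909 ≈ 0.9909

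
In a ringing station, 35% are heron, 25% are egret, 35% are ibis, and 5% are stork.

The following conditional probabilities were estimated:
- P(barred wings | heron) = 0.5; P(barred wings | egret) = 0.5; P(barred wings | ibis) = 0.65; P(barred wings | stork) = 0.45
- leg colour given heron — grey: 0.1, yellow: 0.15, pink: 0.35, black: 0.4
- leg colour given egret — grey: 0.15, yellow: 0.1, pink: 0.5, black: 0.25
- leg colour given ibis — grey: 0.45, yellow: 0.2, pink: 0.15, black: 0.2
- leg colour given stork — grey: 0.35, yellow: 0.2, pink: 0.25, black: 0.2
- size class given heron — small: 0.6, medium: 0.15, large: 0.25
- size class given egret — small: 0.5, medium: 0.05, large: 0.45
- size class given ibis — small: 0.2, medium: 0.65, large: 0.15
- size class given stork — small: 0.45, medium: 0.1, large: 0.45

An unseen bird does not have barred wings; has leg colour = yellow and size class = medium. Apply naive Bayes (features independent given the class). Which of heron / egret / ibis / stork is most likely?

ibis

heron: 0.35 × (1−0.5) × 0.15 × 0.15 = 0.0039375
egret: 0.25 × (1−0.5) × 0.1 × 0.05 = 0.000625
ibis: 0.35 × (1−0.65) × 0.2 × 0.65 = 0.015925
stork: 0.05 × (1−0.45) × 0.2 × 0.1 = 0.00055
Highest score → ibis.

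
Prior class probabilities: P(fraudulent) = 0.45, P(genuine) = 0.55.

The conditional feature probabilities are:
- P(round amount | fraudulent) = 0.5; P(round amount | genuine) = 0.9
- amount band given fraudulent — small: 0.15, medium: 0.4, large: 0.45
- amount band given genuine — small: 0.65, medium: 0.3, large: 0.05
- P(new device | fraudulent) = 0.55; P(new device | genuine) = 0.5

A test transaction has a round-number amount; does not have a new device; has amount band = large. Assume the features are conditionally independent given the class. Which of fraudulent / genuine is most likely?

fraudulent: 0.45 × 0.5 × 0.45 × (1−0.55) = 0.0455625
genuine: 0.55 × 0.9 × 0.05 × (1−0.5) = 0.012375
Highest score → fraudulent.

fraudulent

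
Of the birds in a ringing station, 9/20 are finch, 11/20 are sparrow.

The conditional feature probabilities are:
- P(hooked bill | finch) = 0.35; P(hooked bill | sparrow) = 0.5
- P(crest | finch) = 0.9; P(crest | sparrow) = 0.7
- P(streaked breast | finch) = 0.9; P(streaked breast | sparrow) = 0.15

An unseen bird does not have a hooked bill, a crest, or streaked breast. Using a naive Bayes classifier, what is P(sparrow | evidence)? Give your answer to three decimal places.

finch: 0.45 × (1−0.35) × (1−0.9) × (1−0.9) = 0.002925
sparrow: 0.55 × (1−0.5) × (1−0.7) × (1−0.15) = 0.070125
P(sparrow | x) = 0.070125 / 0.07305 ≈ 0.960

0.960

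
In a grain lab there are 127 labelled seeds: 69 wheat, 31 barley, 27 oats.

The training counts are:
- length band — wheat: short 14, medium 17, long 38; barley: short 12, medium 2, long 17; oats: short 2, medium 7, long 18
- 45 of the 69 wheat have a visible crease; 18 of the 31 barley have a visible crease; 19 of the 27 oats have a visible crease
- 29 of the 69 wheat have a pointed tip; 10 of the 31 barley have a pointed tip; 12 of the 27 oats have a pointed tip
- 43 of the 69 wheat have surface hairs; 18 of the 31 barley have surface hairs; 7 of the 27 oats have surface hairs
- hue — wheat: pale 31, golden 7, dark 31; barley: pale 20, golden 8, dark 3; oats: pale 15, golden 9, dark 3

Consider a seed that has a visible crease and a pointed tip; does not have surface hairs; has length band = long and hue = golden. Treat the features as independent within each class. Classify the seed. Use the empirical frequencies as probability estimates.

wheat: (69/127) × (38/69) × (45/69) × (29/69) × (26/69) × (7/69) ≈ 0.0031352
barley: (31/127) × (17/31) × (18/31) × (10/31) × (13/31) × (8/31) ≈ 0.00271334
oats: (27/127) × (18/27) × (19/27) × (12/27) × (20/27) × (9/27) ≈ 0.0109451
Highest score → oats.

oats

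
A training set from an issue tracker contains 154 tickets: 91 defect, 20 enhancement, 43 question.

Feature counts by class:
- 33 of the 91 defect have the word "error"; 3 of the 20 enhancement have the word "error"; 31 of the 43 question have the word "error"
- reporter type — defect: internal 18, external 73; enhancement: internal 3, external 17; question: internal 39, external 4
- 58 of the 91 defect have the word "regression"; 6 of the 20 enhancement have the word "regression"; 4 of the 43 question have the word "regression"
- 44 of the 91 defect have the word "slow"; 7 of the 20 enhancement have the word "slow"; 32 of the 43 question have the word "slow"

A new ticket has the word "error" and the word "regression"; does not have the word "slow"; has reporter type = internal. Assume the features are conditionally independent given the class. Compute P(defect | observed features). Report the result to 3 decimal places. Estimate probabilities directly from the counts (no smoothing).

defect: (91/154) × (33/91) × (18/91) × (58/91) × (47/91) ≈ 0.013953
enhancement: (20/154) × (3/20) × (3/20) × (6/20) × (13/20) ≈ 0.000569805
question: (43/154) × (31/43) × (39/43) × (4/43) × (11/43) ≈ 0.00434463
P(defect | x) = 0.013953 / 0.018867435 ≈ 0.740

0.740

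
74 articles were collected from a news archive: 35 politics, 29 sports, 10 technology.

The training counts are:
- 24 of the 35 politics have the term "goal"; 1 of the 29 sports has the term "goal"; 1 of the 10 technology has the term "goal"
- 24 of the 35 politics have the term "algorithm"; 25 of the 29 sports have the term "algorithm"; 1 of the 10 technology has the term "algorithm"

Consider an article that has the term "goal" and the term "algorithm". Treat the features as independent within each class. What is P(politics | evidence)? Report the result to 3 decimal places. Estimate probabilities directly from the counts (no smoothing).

0.945

politics: (35/74) × (24/35) × (24/35) ≈ 0.222394
sports: (29/74) × (1/29) × (25/29) ≈ 0.0116496
technology: (10/74) × (1/10) × (1/10) ≈ 0.00135135
P(politics | x) = 0.222394 / 0.23539495 ≈ 0.945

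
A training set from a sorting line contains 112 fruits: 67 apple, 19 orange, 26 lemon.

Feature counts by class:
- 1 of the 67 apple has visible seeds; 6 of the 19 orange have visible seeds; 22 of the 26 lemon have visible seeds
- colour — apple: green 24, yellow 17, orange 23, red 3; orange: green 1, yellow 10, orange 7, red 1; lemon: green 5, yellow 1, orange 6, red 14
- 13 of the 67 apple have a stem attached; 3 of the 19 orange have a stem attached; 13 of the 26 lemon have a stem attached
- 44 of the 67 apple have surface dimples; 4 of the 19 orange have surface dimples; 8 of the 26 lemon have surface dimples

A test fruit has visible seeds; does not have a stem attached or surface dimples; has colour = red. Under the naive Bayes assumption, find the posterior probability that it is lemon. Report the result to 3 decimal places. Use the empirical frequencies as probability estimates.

0.949

apple: (67/112) × (1/67) × (3/67) × (54/67) × (23/67) ≈ 0.000110612
orange: (19/112) × (6/19) × (1/19) × (16/19) × (15/19) ≈ 0.00187449
lemon: (26/112) × (22/26) × (14/26) × (13/26) × (18/26) ≈ 0.0366124
P(lemon | x) = 0.0366124 / 0.038597502 ≈ 0.949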